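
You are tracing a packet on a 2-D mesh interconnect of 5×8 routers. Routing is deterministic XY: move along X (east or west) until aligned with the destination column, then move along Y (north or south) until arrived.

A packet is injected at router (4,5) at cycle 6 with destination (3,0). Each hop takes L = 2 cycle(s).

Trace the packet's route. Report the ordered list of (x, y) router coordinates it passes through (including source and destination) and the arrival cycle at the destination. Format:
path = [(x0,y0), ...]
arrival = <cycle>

  0. router=(4,5) cycle=6 (inject)
  1. router=(3,5) cycle=8 dir=W
  2. router=(3,4) cycle=10 dir=S
  3. router=(3,3) cycle=12 dir=S
  4. router=(3,2) cycle=14 dir=S
  5. router=(3,1) cycle=16 dir=S
  6. router=(3,0) cycle=18 dir=S

path = [(4,5), (3,5), (3,4), (3,3), (3,2), (3,1), (3,0)]
arrival = 18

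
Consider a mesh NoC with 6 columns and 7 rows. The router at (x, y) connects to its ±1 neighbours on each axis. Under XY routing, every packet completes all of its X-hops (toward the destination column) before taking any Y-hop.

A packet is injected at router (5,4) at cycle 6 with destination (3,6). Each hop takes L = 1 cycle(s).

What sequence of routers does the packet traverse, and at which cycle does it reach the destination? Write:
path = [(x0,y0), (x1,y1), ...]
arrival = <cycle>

t=6: at (5,4)
t=7: at (4,4) after W
t=8: at (3,4) after W
t=9: at (3,5) after N
t=10: at (3,6) after N

path = [(5,4), (4,4), (3,4), (3,5), (3,6)]
arrival = 10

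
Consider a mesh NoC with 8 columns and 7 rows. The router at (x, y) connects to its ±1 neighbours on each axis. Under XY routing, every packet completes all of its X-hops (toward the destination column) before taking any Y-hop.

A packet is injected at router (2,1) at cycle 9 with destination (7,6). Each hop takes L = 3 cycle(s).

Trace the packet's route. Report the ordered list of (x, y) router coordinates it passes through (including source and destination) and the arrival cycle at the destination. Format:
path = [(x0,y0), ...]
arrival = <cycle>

t=9: at (2,1)
t=12: at (3,1) after E
t=15: at (4,1) after E
t=18: at (5,1) after E
t=21: at (6,1) after E
t=24: at (7,1) after E
t=27: at (7,2) after N
t=30: at (7,3) after N
t=33: at (7,4) after N
t=36: at (7,5) after N
t=39: at (7,6) after N

path = [(2,1), (3,1), (4,1), (5,1), (6,1), (7,1), (7,2), (7,3), (7,4), (7,5), (7,6)]
arrival = 39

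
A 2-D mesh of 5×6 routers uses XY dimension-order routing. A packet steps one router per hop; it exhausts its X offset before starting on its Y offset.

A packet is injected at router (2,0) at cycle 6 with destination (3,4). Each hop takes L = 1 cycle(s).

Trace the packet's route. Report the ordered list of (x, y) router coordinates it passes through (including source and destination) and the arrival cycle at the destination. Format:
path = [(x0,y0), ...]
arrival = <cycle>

path = [(2,0), (3,0), (3,1), (3,2), (3,3), (3,4)]
arrival = 11

[0] x=2 y=0 t=6
[1] x=3 y=0 t=7 →E
[2] x=3 y=1 t=8 →N
[3] x=3 y=2 t=9 →N
[4] x=3 y=3 t=10 →N
[5] x=3 y=4 t=11 →N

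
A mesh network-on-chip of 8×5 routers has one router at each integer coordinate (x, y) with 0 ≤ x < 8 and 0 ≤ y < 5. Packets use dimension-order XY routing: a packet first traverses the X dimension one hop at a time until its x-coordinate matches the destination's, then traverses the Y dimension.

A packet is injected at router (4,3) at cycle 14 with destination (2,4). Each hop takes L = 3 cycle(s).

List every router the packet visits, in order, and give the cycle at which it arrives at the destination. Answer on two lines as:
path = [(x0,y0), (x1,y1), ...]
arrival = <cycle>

path = [(4,3), (3,3), (2,3), (2,4)]
arrival = 23

src (4,3)  cyc=14
W→(3,3)  cyc=17
W→(2,3)  cyc=20
N→(2,4)  cyc=23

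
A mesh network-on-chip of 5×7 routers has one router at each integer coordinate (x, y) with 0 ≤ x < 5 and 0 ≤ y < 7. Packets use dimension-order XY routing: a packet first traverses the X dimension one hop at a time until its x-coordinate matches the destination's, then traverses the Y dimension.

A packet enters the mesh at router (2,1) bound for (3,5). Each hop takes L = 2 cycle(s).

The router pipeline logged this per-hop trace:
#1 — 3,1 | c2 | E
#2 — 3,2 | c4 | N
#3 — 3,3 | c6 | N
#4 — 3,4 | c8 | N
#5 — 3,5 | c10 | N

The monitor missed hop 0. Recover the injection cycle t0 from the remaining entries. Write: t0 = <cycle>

t0 = 0

At hop 1 the cycle is 2; in general cyc_k = t0 + kL.
t0 = cyc[1] − L = 2 − 2 = 0.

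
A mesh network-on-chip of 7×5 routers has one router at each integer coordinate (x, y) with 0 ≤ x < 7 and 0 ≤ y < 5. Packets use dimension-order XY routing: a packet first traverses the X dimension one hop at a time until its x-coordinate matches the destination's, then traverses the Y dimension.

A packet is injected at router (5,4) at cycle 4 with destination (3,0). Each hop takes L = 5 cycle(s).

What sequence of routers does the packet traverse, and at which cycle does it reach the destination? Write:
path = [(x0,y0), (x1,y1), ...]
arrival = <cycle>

src (5,4)  cyc=4
W→(4,4)  cyc=9
W→(3,4)  cyc=14
S→(3,3)  cyc=19
S→(3,2)  cyc=24
S→(3,1)  cyc=29
S→(3,0)  cyc=34

path = [(5,4), (4,4), (3,4), (3,3), (3,2), (3,1), (3,0)]
arrival = 34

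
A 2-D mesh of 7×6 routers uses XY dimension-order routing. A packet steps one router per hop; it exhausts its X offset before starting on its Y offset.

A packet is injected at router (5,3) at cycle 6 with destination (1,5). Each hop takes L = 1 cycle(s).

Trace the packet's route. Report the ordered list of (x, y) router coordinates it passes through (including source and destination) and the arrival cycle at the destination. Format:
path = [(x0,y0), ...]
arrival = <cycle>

path = [(5,3), (4,3), (3,3), (2,3), (1,3), (1,4), (1,5)]
arrival = 12

hop 0: (5,3) @ cyc 6
hop 1: (4,3) @ cyc 7  [W]
hop 2: (3,3) @ cyc 8  [W]
hop 3: (2,3) @ cyc 9  [W]
hop 4: (1,3) @ cyc 10  [W]
hop 5: (1,4) @ cyc 11  [N]
hop 6: (1,5) @ cyc 12  [N]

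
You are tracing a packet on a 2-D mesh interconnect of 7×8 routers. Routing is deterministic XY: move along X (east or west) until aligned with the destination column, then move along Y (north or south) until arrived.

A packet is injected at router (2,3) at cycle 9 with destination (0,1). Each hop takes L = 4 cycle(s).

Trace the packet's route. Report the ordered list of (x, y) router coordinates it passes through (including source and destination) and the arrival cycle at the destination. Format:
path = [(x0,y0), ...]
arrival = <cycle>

  0. router=(2,3) cycle=9 (inject)
  1. router=(1,3) cycle=13 dir=W
  2. router=(0,3) cycle=17 dir=W
  3. router=(0,2) cycle=21 dir=S
  4. router=(0,1) cycle=25 dir=S

path = [(2,3), (1,3), (0,3), (0,2), (0,1)]
arrival = 25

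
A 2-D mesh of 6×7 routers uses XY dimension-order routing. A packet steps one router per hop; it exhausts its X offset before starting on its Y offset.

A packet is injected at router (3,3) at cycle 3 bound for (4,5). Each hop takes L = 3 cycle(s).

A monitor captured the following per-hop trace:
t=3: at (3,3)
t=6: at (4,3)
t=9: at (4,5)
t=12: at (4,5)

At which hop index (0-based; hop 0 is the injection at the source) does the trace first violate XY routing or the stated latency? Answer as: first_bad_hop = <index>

first_bad_hop = 2

  1: Δx=+1 Δy=+0 Δt=3 [ok]
  2: Δx=+0 Δy=+2 Δt=3 [BAD: non-unit step]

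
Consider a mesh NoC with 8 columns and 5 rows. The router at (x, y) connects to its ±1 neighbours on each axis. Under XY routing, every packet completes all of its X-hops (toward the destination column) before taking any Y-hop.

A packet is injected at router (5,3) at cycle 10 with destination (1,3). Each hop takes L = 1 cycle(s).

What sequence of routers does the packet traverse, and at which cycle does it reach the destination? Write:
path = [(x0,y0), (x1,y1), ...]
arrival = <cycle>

path = [(5,3), (4,3), (3,3), (2,3), (1,3)]
arrival = 14

[0] x=5 y=3 t=10
[1] x=4 y=3 t=11 →W
[2] x=3 y=3 t=12 →W
[3] x=2 y=3 t=13 →W
[4] x=1 y=3 t=14 →W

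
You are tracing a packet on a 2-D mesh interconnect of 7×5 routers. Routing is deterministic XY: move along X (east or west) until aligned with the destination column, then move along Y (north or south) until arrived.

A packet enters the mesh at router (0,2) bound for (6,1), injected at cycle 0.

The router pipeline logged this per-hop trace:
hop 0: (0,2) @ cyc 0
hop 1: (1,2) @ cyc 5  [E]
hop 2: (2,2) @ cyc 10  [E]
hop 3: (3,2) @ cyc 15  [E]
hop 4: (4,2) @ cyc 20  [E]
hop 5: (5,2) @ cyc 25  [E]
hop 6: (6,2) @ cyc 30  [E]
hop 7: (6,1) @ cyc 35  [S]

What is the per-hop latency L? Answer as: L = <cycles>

L = 5

From hop 0 (0) to hop 1 (5): +5 cycles.
Per-hop latency L = Δcyc = 5.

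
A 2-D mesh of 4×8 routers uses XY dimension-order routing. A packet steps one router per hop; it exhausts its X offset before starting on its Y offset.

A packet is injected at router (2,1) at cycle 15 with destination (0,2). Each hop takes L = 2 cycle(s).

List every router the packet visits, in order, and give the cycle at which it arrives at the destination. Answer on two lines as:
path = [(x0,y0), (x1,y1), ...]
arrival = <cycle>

#0 — 2,1 | c15
#1 — 1,1 | c17 | W
#2 — 0,1 | c19 | W
#3 — 0,2 | c21 | N

path = [(2,1), (1,1), (0,1), (0,2)]
arrival = 21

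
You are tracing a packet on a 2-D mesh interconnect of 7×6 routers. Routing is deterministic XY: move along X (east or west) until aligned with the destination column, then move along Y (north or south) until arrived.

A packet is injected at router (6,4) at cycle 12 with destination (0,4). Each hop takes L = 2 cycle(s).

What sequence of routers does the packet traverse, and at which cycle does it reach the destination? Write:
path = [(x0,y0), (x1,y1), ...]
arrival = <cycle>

path = [(6,4), (5,4), (4,4), (3,4), (2,4), (1,4), (0,4)]
arrival = 24

src (6,4)  cyc=12
W→(5,4)  cyc=14
W→(4,4)  cyc=16
W→(3,4)  cyc=18
W→(2,4)  cyc=20
W→(1,4)  cyc=22
W→(0,4)  cyc=24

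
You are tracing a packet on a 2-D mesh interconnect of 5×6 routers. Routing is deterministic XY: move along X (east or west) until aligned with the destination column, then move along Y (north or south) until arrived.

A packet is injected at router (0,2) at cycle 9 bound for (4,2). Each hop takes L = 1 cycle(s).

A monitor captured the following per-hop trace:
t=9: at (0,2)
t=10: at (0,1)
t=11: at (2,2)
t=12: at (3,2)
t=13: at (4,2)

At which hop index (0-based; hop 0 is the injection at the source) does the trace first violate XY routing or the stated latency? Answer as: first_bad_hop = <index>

first_bad_hop = 1

hop 1: step (+0,-1), +1 cyc — BAD: Y-move but x=0≠4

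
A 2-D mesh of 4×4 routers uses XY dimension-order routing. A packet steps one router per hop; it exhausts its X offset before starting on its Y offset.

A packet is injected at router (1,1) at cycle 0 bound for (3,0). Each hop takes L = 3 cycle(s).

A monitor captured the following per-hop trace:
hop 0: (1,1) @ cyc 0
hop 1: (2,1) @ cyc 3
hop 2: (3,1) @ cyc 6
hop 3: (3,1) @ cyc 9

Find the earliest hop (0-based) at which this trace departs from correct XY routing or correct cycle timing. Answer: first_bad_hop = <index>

first_bad_hop = 3

  1: Δx=+1 Δy=+0 Δt=3 [ok]
  2: Δx=+1 Δy=+0 Δt=3 [ok]
  3: Δx=+0 Δy=+0 Δt=3 [BAD: non-unit step]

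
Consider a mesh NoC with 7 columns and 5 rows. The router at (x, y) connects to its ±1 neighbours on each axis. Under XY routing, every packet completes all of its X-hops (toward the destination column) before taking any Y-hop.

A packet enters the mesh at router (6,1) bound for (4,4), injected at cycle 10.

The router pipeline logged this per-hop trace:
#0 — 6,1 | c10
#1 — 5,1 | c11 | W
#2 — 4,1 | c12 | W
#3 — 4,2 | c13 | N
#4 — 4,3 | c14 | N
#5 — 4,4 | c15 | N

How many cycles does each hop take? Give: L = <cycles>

L = 1

Δcyc across hop 0→1: 11 − 10 = 1.
Per-hop latency L = Δcyc = 1.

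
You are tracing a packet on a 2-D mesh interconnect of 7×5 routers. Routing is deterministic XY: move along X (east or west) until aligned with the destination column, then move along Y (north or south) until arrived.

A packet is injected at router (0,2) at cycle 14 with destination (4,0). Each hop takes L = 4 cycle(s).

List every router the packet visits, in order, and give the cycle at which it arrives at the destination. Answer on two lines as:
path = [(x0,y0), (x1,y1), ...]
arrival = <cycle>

hop 0: (0,2) @ cyc 14
hop 1: (1,2) @ cyc 18  [E]
hop 2: (2,2) @ cyc 22  [E]
hop 3: (3,2) @ cyc 26  [E]
hop 4: (4,2) @ cyc 30  [E]
hop 5: (4,1) @ cyc 34  [S]
hop 6: (4,0) @ cyc 38  [S]

path = [(0,2), (1,2), (2,2), (3,2), (4,2), (4,1), (4,0)]
arrival = 38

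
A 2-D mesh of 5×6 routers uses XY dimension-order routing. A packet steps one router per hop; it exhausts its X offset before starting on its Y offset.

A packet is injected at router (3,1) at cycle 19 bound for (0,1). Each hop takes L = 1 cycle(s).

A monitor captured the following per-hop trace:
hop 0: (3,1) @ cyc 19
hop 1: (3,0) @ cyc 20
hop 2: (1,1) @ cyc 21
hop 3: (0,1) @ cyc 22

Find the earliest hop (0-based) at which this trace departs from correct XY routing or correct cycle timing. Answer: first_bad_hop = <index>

first_bad_hop = 1

  1: Δx=+0 Δy=-1 Δt=1 [BAD: Y-move but x=3≠0]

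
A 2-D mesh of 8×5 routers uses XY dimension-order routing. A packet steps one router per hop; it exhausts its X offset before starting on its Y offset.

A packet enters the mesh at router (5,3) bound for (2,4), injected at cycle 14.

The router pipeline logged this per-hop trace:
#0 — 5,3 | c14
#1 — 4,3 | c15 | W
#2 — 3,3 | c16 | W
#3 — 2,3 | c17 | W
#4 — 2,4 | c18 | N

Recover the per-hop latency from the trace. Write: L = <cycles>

L = 1

From hop 0 (14) to hop 1 (15): +1 cycles.
Each hop adds L, hence L = 1.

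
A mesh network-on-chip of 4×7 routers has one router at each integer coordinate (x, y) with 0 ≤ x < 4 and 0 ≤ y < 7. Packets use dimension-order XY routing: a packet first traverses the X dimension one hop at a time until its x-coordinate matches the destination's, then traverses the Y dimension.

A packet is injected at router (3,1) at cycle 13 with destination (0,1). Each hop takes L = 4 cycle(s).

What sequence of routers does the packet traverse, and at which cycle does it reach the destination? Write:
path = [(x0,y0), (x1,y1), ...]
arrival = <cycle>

src (3,1)  cyc=13
W→(2,1)  cyc=17
W→(1,1)  cyc=21
W→(0,1)  cyc=25

path = [(3,1), (2,1), (1,1), (0,1)]
arrival = 25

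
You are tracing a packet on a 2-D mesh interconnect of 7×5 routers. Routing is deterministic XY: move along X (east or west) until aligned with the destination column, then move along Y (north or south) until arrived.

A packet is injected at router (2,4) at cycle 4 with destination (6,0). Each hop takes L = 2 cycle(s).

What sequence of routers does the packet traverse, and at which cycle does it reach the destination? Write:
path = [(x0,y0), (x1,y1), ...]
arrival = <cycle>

#0 — 2,4 | c4
#1 — 3,4 | c6 | E
#2 — 4,4 | c8 | E
#3 — 5,4 | c10 | E
#4 — 6,4 | c12 | E
#5 — 6,3 | c14 | S
#6 — 6,2 | c16 | S
#7 — 6,1 | c18 | S
#8 — 6,0 | c20 | S

path = [(2,4), (3,4), (4,4), (5,4), (6,4), (6,3), (6,2), (6,1), (6,0)]
arrival = 20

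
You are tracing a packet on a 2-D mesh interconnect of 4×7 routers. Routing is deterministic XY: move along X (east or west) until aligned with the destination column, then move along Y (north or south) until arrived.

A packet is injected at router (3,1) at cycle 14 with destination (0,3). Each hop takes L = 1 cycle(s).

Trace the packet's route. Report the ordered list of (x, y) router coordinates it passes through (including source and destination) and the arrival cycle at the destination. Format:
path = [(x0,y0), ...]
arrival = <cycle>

path = [(3,1), (2,1), (1,1), (0,1), (0,2), (0,3)]
arrival = 19

[0] x=3 y=1 t=14
[1] x=2 y=1 t=15 →W
[2] x=1 y=1 t=16 →W
[3] x=0 y=1 t=17 →W
[4] x=0 y=2 t=18 →N
[5] x=0 y=3 t=19 →N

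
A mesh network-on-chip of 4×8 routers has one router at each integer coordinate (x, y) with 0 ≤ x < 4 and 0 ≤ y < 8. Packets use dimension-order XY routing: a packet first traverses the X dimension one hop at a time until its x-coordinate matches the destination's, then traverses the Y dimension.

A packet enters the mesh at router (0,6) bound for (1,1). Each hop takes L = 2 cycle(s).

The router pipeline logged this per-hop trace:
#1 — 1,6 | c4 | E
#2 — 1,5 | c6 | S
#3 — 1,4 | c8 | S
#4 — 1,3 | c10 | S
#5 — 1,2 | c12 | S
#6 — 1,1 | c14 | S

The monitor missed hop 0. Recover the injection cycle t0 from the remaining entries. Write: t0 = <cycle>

t0 = 2

At hop 1 the cycle is 4; in general cyc_k = t0 + kL.
Therefore t0 = 4 − L = 2.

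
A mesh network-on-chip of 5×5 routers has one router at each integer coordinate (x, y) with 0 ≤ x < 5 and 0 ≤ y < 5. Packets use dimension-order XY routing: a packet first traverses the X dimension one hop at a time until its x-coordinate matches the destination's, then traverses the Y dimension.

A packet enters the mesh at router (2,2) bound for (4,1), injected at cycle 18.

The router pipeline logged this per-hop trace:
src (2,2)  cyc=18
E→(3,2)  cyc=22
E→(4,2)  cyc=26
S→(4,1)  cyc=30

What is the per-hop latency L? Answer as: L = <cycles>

Between hops 0 and 1 the cycle counter advances 22 − 18 = 4.
Each hop adds L, hence L = 4.

L = 4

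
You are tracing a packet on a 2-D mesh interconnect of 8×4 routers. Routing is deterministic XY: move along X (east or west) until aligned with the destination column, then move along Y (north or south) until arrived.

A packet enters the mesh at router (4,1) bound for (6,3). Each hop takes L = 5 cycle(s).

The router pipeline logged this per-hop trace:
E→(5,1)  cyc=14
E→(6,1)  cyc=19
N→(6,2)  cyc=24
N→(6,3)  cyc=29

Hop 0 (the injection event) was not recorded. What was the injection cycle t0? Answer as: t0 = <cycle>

t0 = 9

cyc[1] = 14 and cyc[k] = t0 + k·L for every k.
Therefore t0 = 14 − L = 9.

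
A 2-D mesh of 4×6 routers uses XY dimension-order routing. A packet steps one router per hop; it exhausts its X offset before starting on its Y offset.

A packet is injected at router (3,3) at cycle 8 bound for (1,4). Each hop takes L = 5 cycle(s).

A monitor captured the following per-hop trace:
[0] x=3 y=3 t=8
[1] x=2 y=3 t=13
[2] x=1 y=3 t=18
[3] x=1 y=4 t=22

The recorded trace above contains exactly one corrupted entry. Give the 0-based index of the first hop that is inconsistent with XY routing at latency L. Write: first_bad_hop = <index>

[1] (-1,+0) / 5c ⇒ ok
[2] (-1,+0) / 5c ⇒ ok
[3] (+0,+1) / 4c ⇒ BAD: Δcyc=4≠L

first_bad_hop = 3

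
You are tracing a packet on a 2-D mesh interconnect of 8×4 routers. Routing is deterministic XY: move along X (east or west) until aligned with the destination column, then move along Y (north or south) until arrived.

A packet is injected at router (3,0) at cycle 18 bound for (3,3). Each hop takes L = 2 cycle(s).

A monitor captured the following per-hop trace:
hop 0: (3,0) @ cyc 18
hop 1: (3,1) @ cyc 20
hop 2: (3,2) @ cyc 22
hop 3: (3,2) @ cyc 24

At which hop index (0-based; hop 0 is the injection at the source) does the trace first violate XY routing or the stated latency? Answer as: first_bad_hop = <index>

hop 1: step (+0,+1), +2 cyc — ok
hop 2: step (+0,+1), +2 cyc — ok
hop 3: step (+0,+0), +2 cyc — BAD: non-unit step

first_bad_hop = 3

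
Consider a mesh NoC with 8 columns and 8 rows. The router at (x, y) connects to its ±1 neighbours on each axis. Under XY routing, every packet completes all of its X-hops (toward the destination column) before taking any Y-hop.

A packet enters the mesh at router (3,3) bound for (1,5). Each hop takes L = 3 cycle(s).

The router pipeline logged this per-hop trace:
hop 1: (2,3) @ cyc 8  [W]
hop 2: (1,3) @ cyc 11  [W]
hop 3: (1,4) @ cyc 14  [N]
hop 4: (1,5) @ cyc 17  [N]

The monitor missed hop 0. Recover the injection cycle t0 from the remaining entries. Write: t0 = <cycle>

The first recorded entry is hop 1 at cycle 8.
So t0 = 8 − 1·3 = 5.

t0 = 5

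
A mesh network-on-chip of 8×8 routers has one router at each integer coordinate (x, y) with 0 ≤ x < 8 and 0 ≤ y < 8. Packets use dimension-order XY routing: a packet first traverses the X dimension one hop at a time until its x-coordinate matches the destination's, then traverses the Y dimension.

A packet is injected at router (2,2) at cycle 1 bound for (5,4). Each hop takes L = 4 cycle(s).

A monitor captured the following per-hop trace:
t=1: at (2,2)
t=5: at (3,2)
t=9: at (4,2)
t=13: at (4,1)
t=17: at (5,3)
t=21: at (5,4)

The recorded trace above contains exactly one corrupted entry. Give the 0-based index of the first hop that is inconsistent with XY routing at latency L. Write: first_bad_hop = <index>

first_bad_hop = 3

[1] (+1,+0) / 4c ⇒ ok
[2] (+1,+0) / 4c ⇒ ok
[3] (+0,-1) / 4c ⇒ BAD: Y-move but x=4≠5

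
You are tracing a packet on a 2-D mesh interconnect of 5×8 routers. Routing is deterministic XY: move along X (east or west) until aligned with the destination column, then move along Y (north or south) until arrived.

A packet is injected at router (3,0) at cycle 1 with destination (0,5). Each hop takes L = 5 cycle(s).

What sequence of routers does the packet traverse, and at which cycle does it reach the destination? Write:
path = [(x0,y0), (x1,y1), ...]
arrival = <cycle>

hop 0: (3,0) @ cyc 1
hop 1: (2,0) @ cyc 6  [W]
hop 2: (1,0) @ cyc 11  [W]
hop 3: (0,0) @ cyc 16  [W]
hop 4: (0,1) @ cyc 21  [N]
hop 5: (0,2) @ cyc 26  [N]
hop 6: (0,3) @ cyc 31  [N]
hop 7: (0,4) @ cyc 36  [N]
hop 8: (0,5) @ cyc 41  [N]

path = [(3,0), (2,0), (1,0), (0,0), (0,1), (0,2), (0,3), (0,4), (0,5)]
arrival = 41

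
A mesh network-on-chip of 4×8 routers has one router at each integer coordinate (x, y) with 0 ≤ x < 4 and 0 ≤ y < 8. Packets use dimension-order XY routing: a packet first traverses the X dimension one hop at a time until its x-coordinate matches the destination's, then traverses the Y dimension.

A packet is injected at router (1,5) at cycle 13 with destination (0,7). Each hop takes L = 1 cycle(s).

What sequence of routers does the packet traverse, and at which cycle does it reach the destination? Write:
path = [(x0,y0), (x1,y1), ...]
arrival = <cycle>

t=13: at (1,5)
t=14: at (0,5) after W
t=15: at (0,6) after N
t=16: at (0,7) after N

path = [(1,5), (0,5), (0,6), (0,7)]
arrival = 16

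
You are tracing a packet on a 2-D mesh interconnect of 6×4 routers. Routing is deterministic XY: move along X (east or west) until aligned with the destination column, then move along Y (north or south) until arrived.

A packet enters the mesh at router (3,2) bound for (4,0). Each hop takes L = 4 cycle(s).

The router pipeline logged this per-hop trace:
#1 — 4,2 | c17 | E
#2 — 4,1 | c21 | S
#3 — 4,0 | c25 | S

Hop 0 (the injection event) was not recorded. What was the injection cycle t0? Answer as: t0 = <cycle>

Hop 1 reached at cycle 17; hop k is at t0 + k·L.
Therefore t0 = 17 − L = 13.

t0 = 13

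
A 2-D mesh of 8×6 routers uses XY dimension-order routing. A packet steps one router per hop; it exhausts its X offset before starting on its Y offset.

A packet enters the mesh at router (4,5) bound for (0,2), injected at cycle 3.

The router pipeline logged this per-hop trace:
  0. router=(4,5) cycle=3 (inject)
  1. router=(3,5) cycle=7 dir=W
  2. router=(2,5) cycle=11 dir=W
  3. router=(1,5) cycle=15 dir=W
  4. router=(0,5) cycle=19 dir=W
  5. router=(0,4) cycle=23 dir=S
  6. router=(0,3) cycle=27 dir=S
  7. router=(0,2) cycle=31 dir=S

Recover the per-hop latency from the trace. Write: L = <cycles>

From hop 0 (3) to hop 1 (7): +4 cycles.
Per-hop latency L = Δcyc = 4.

L = 4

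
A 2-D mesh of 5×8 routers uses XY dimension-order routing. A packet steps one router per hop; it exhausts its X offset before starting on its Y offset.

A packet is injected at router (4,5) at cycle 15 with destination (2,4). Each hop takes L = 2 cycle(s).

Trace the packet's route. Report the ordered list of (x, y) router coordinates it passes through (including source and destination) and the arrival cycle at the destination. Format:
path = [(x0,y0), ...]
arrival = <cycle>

path = [(4,5), (3,5), (2,5), (2,4)]
arrival = 21

  0. router=(4,5) cycle=15 (inject)
  1. router=(3,5) cycle=17 dir=W
  2. router=(2,5) cycle=19 dir=W
  3. router=(2,4) cycle=21 dir=S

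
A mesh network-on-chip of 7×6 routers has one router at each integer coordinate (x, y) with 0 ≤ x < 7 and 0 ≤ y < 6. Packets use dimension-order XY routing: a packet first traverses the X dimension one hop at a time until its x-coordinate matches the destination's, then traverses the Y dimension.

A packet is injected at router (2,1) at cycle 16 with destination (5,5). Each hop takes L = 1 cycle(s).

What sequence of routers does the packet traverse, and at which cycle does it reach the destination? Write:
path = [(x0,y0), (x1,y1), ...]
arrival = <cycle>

path = [(2,1), (3,1), (4,1), (5,1), (5,2), (5,3), (5,4), (5,5)]
arrival = 23

hop 0: (2,1) @ cyc 16
hop 1: (3,1) @ cyc 17  [E]
hop 2: (4,1) @ cyc 18  [E]
hop 3: (5,1) @ cyc 19  [E]
hop 4: (5,2) @ cyc 20  [N]
hop 5: (5,3) @ cyc 21  [N]
hop 6: (5,4) @ cyc 22  [N]
hop 7: (5,5) @ cyc 23  [N]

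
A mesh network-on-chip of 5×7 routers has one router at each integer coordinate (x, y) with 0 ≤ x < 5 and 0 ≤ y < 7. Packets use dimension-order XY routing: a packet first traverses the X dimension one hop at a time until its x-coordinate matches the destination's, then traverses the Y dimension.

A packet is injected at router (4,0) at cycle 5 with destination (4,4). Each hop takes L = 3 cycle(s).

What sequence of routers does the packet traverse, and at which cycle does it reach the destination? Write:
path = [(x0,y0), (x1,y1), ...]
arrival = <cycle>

path = [(4,0), (4,1), (4,2), (4,3), (4,4)]
arrival = 17

src (4,0)  cyc=5
N→(4,1)  cyc=8
N→(4,2)  cyc=11
N→(4,3)  cyc=14
N→(4,4)  cyc=17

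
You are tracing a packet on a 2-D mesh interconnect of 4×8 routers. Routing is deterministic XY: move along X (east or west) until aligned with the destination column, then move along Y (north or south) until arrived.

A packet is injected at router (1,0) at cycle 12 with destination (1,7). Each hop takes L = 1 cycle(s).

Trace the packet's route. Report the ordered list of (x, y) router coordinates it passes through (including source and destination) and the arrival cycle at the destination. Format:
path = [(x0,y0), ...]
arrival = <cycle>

path = [(1,0), (1,1), (1,2), (1,3), (1,4), (1,5), (1,6), (1,7)]
arrival = 19

[0] x=1 y=0 t=12
[1] x=1 y=1 t=13 →N
[2] x=1 y=2 t=14 →N
[3] x=1 y=3 t=15 →N
[4] x=1 y=4 t=16 →N
[5] x=1 y=5 t=17 →N
[6] x=1 y=6 t=18 →N
[7] x=1 y=7 t=19 →N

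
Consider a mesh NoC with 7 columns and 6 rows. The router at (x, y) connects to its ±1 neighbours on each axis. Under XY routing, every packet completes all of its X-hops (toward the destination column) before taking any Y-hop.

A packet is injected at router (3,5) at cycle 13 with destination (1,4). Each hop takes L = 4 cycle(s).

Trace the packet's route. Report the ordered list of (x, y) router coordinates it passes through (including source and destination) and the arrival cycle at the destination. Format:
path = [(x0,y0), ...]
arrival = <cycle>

[0] x=3 y=5 t=13
[1] x=2 y=5 t=17 →W
[2] x=1 y=5 t=21 →W
[3] x=1 y=4 t=25 →S

path = [(3,5), (2,5), (1,5), (1,4)]
arrival = 25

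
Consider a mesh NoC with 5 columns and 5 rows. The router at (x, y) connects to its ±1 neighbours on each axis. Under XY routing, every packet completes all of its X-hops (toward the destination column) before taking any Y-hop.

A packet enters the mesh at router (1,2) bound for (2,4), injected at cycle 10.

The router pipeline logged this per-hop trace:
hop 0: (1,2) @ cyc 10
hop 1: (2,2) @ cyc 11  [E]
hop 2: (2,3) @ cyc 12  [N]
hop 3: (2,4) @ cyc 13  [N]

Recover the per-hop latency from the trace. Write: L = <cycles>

cyc[1] − cyc[0] = 11 − 10 = 1.
Per-hop latency L = Δcyc = 1.

L = 1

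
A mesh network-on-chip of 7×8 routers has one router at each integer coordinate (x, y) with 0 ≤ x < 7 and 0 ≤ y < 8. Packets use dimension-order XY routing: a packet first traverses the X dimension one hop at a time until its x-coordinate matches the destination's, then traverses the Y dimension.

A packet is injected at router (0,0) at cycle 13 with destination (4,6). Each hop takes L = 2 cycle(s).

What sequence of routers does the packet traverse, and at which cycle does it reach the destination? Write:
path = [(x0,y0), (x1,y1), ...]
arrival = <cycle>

src (0,0)  cyc=13
E→(1,0)  cyc=15
E→(2,0)  cyc=17
E→(3,0)  cyc=19
E→(4,0)  cyc=21
N→(4,1)  cyc=23
N→(4,2)  cyc=25
N→(4,3)  cyc=27
N→(4,4)  cyc=29
N→(4,5)  cyc=31
N→(4,6)  cyc=33

path = [(0,0), (1,0), (2,0), (3,0), (4,0), (4,1), (4,2), (4,3), (4,4), (4,5), (4,6)]
arrival = 33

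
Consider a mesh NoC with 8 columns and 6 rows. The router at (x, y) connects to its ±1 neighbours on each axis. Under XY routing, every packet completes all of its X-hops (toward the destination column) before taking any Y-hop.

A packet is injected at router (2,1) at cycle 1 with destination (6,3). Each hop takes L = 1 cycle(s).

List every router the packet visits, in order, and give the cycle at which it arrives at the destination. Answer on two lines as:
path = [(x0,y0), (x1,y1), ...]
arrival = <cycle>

hop 0: (2,1) @ cyc 1
hop 1: (3,1) @ cyc 2  [E]
hop 2: (4,1) @ cyc 3  [E]
hop 3: (5,1) @ cyc 4  [E]
hop 4: (6,1) @ cyc 5  [E]
hop 5: (6,2) @ cyc 6  [N]
hop 6: (6,3) @ cyc 7  [N]

path = [(2,1), (3,1), (4,1), (5,1), (6,1), (6,2), (6,3)]
arrival = 7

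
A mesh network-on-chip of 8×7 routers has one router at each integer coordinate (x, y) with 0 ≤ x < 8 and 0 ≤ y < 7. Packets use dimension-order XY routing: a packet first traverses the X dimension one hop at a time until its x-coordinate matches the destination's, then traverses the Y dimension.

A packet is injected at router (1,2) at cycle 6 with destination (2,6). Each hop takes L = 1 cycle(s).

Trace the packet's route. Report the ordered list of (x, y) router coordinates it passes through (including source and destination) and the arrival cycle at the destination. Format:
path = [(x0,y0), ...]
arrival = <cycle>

path = [(1,2), (2,2), (2,3), (2,4), (2,5), (2,6)]
arrival = 11

t=6: at (1,2)
t=7: at (2,2) after E
t=8: at (2,3) after N
t=9: at (2,4) after N
t=10: at (2,5) after N
t=11: at (2,6) after N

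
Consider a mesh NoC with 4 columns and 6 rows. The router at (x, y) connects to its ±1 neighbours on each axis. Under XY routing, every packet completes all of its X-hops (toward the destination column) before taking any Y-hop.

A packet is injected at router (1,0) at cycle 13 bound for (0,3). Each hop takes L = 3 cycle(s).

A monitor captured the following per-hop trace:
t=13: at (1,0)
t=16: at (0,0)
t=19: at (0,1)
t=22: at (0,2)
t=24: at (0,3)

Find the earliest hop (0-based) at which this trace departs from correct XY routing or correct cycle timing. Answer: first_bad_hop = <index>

[1] (-1,+0) / 3c ⇒ ok
[2] (+0,+1) / 3c ⇒ ok
[3] (+0,+1) / 3c ⇒ ok
[4] (+0,+1) / 2c ⇒ BAD: Δcyc=2≠L

first_bad_hop = 4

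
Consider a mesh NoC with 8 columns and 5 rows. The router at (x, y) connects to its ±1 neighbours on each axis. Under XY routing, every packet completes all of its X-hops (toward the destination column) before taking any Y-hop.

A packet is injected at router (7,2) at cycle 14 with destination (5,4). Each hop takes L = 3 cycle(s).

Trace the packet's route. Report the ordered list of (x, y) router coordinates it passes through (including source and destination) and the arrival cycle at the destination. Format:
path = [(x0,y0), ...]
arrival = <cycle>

  0. router=(7,2) cycle=14 (inject)
  1. router=(6,2) cycle=17 dir=W
  2. router=(5,2) cycle=20 dir=W
  3. router=(5,3) cycle=23 dir=N
  4. router=(5,4) cycle=26 dir=N

path = [(7,2), (6,2), (5,2), (5,3), (5,4)]
arrival = 26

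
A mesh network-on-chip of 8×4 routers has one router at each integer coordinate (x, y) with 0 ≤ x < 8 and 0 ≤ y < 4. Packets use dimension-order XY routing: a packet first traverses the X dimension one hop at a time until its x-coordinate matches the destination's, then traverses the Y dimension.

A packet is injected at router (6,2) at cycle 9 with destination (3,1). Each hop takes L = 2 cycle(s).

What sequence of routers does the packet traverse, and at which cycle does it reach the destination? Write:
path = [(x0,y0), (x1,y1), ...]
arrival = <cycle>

path = [(6,2), (5,2), (4,2), (3,2), (3,1)]
arrival = 17

src (6,2)  cyc=9
W→(5,2)  cyc=11
W→(4,2)  cyc=13
W→(3,2)  cyc=15
S→(3,1)  cyc=17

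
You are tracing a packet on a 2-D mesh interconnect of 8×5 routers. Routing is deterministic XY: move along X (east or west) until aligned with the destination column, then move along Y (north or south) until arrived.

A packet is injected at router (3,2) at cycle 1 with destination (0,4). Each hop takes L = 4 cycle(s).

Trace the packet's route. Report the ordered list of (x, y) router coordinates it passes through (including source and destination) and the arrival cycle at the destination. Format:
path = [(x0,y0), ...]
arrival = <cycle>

path = [(3,2), (2,2), (1,2), (0,2), (0,3), (0,4)]
arrival = 21

t=1: at (3,2)
t=5: at (2,2) after W
t=9: at (1,2) after W
t=13: at (0,2) after W
t=17: at (0,3) after N
t=21: at (0,4) after N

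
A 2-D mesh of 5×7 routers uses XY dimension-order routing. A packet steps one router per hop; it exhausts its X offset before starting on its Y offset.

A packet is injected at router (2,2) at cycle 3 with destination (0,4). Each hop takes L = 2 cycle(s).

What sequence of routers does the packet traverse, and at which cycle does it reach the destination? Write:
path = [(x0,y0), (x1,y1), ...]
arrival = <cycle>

[0] x=2 y=2 t=3
[1] x=1 y=2 t=5 →W
[2] x=0 y=2 t=7 →W
[3] x=0 y=3 t=9 →N
[4] x=0 y=4 t=11 →N

path = [(2,2), (1,2), (0,2), (0,3), (0,4)]
arrival = 11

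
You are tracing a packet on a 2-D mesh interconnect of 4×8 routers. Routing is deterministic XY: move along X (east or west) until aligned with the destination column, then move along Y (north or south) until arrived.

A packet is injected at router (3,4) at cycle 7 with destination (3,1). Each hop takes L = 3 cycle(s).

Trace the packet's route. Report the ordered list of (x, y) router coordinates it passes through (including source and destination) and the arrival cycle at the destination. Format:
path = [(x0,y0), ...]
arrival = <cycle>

src (3,4)  cyc=7
S→(3,3)  cyc=10
S→(3,2)  cyc=13
S→(3,1)  cyc=16

path = [(3,4), (3,3), (3,2), (3,1)]
arrival = 16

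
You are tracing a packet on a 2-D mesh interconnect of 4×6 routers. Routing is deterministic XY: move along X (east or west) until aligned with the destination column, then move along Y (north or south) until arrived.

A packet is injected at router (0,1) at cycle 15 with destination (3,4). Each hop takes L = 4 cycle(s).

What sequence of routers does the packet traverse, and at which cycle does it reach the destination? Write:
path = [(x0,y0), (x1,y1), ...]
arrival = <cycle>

path = [(0,1), (1,1), (2,1), (3,1), (3,2), (3,3), (3,4)]
arrival = 39

  0. router=(0,1) cycle=15 (inject)
  1. router=(1,1) cycle=19 dir=E
  2. router=(2,1) cycle=23 dir=E
  3. router=(3,1) cycle=27 dir=E
  4. router=(3,2) cycle=31 dir=N
  5. router=(3,3) cycle=35 dir=N
  6. router=(3,4) cycle=39 dir=N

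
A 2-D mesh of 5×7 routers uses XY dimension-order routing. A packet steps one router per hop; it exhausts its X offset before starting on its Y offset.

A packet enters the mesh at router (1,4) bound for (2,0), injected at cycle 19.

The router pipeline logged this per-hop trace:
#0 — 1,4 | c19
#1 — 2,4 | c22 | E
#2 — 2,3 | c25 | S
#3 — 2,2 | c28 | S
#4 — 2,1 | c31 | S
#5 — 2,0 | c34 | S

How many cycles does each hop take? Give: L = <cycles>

L = 3

Δcyc across hop 0→1: 22 − 19 = 3.
One hop costs L cycles, so L = 3.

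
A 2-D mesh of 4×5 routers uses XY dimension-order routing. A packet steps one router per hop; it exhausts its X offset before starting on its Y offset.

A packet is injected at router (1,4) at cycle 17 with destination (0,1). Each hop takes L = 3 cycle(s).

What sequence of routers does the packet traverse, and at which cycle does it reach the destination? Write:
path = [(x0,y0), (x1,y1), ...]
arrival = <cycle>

  0. router=(1,4) cycle=17 (inject)
  1. router=(0,4) cycle=20 dir=W
  2. router=(0,3) cycle=23 dir=S
  3. router=(0,2) cycle=26 dir=S
  4. router=(0,1) cycle=29 dir=S

path = [(1,4), (0,4), (0,3), (0,2), (0,1)]
arrival = 29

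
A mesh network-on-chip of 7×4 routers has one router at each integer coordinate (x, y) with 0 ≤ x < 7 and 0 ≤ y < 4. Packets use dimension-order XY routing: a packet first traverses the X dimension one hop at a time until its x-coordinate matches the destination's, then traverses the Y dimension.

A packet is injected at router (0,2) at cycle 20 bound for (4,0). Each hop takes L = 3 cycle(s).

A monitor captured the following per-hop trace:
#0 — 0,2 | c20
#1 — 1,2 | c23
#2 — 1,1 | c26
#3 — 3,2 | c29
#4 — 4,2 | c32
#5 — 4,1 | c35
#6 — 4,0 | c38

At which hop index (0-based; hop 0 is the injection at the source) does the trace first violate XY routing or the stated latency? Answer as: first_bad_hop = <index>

first_bad_hop = 2

hop 1: step (+1,+0), +3 cyc — ok
hop 2: step (+0,-1), +3 cyc — BAD: Y-move but x=1≠4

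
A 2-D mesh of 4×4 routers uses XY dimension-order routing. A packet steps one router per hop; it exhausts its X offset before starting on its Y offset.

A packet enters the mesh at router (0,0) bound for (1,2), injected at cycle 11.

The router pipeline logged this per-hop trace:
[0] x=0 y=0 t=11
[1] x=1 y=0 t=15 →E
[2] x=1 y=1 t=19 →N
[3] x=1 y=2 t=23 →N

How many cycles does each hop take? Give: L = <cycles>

L = 4

From hop 0 (11) to hop 1 (15): +4 cycles.
Per-hop latency L = Δcyc = 4.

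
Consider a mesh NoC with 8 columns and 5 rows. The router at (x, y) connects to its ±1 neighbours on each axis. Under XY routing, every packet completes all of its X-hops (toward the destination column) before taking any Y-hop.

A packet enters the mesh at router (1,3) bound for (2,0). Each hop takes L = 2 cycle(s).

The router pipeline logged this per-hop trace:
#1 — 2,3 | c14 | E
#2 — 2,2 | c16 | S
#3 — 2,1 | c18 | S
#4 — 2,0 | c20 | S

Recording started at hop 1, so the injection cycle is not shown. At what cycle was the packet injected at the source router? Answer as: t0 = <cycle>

The first recorded entry is hop 1 at cycle 14.
Subtract one hop: t0 = 14 − 2 = 12.

t0 = 12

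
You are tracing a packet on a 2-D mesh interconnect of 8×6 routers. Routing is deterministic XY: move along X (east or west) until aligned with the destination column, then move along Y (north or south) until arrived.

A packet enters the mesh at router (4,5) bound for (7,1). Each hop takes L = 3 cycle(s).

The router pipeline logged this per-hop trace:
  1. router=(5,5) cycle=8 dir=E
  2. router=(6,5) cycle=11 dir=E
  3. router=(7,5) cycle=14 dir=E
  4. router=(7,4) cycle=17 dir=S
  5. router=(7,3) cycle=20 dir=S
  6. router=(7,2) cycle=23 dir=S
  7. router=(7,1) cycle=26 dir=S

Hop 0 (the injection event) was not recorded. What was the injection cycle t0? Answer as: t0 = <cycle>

At hop 1 the cycle is 8; in general cyc_k = t0 + kL.
So t0 = 8 − 1·3 = 5.

t0 = 5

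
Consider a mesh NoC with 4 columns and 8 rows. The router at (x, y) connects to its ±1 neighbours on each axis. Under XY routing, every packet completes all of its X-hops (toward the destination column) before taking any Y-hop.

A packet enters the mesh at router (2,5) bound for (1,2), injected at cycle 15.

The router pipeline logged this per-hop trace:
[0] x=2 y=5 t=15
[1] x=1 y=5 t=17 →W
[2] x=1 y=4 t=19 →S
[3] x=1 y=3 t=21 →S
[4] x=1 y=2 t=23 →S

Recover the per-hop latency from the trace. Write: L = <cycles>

L = 2

cyc[1] − cyc[0] = 17 − 15 = 2.
One hop costs L cycles, so L = 2.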